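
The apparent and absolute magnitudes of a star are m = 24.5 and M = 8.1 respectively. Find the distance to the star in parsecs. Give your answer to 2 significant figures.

d ≈ 19000 pc

Distance modulus: m − M = 24.5 − (8.1) = 16.400
m − M = 5 log₁₀ d − 5
log₁₀ d = (m − M)/5 + 1 = 4.2800
d = 10^4.2800 = 19050 pc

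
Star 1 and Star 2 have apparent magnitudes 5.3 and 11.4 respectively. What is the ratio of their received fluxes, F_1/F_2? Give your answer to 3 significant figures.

F_1/F_2 ≈ 275

Δm = 5.3 − (11.4) = -6.1
Flux ratio = 10^(−0.4 Δm) = 10^(−0.4 × -6.1) = 10^2.440 = 275.4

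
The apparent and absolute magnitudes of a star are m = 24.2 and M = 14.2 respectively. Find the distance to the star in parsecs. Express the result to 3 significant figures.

μ = m − M = 10.000
m − M = 5 log₁₀ d − 5
log₁₀ d = (m − M)/5 + 1 = 3.0000
d = 10^3.0000 = 1000 pc

d ≈ 1000 pc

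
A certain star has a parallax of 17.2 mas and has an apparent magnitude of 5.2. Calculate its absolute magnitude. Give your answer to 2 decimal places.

M ≈ 1.38

p = 17.2 mas = 0.0172″ → d = 1/p = 58.14 pc
5 log₁₀(d/10 pc) = 5 log₁₀(58.14) − 5 = 3.822
M = m − 5 log₁₀(d/10) = 5.2 − 3.822 = 1.378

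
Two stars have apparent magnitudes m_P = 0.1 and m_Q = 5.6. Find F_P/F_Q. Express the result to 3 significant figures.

Δm = 0.1 − (5.6) = -5.5
Flux ratio = 10^(−0.4 Δm) = 10^(−0.4 × -5.5) = 10^2.200 = 158.5

F_P/F_Q ≈ 158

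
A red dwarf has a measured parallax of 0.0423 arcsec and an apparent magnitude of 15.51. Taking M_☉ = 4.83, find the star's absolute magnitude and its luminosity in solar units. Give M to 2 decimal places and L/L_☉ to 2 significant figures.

M ≈ 13.64; L/L_☉ ≈ 3.0×10^-4

d = 1/p = 1/0.0423″ = 23.64 pc
M = m − 5 log₁₀ d + 5 = 15.51 − 5·1.3737 + 5 = 13.642
M − M_☉ = 13.642 − 4.83 = 8.812
L/L_☉ = 10^(−0.4 × 8.812) = 2.988×10^-4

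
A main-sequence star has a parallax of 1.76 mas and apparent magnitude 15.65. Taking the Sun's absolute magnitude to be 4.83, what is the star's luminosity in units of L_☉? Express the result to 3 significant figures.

L/L_☉ ≈ 0.152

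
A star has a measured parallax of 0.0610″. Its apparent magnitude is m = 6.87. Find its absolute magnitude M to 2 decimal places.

M ≈ 5.80

d = 1/p = 1/0.0610″ = 16.39 pc
5 log₁₀(d/10 pc) = 5 log₁₀(16.39) − 5 = 1.073
M = m − 5 log₁₀(d/10) = 6.87 − 1.073 = 5.797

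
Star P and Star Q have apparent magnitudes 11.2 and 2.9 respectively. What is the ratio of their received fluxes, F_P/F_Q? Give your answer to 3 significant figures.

F_P/F_Q ≈ 4.79×10^-4

Δm = 11.2 − (2.9) = 8.3
Flux ratio = 10^(−0.4 Δm) = 10^(−0.4 × 8.3) = 10^-3.320 = 4.786×10^-4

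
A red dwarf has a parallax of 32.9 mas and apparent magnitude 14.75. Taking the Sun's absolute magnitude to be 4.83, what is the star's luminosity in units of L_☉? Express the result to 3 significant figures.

d = 1/p = 1000/32.9 mas = 30.40 pc
M = m − 5 log₁₀ d + 5 = 14.75 − 5·1.4828 + 5 = 12.336
M − M_☉ = 12.336 − 4.83 = 7.506
L/L_☉ = 10^(−0.4 × 7.506) = 9.945×10^-4

L/L_☉ ≈ 9.95×10^-4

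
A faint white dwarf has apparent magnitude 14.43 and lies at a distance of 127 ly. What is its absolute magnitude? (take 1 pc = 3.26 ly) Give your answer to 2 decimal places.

M ≈ 11.48

d = 127 ly / 3.26 = 38.96 pc
5 log₁₀(d/10 pc) = 5 log₁₀(38.96) − 5 = 2.953
M = m − 5 log₁₀(d/10) = 14.43 − 2.953 = 11.477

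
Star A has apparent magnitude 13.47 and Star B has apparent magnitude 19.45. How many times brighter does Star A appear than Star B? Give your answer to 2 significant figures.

250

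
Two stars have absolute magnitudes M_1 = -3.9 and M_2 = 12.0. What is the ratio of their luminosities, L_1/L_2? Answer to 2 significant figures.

ΔM = M_1 − M_2 = -15.9
L_1/L_2 = 10^(−0.4 ΔM) = 10^6.360 = 2.291×10^6

L_1/L_2 ≈ 2.3×10^6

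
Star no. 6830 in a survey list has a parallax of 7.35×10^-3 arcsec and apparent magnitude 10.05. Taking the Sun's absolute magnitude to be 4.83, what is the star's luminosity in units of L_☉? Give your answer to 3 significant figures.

L/L_☉ ≈ 1.51

d = 1/p = 1/7.35×10^-3″ = 136.1 pc
M = m − 5 log₁₀ d + 5 = 10.05 − 5·2.1337 + 5 = 4.381
M − M_☉ = 4.381 − 4.83 = -0.449
L/L_☉ = 10^(−0.4 × -0.449) = 1.512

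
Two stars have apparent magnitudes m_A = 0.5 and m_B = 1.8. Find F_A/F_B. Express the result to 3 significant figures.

F_A/F_B ≈ 3.31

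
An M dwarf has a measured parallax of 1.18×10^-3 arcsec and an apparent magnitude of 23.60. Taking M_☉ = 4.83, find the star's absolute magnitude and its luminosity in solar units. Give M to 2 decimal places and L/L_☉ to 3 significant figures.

M ≈ 13.96; L/L_☉ ≈ 2.23×10^-4

d = 1/p = 1/1.18×10^-3″ = 847.5 pc
M = m − 5 log₁₀ d + 5 = 23.60 − 5·2.9281 + 5 = 13.959
M − M_☉ = 13.959 − 4.83 = 9.129
L/L_☉ = 10^(−0.4 × 9.129) = 2.230×10^-4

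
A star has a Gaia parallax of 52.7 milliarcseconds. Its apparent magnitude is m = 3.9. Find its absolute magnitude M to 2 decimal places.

M ≈ 2.51

p = 52.7 mas = 0.0527″ → d = 1/p = 18.98 pc
5 log₁₀(d/10 pc) = 5 log₁₀(18.98) − 5 = 1.391
M = m − 5 log₁₀(d/10) = 3.9 − 1.391 = 2.509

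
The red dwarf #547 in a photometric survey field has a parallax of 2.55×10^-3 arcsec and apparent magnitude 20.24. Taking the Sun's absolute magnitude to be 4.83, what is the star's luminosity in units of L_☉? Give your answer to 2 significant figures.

L/L_☉ ≈ 1.1×10^-3

d = 1/p = 1/2.55×10^-3″ = 392.2 pc
M = m − 5 log₁₀ d + 5 = 20.24 − 5·2.5935 + 5 = 12.273
M − M_☉ = 12.273 − 4.83 = 7.443
L/L_☉ = 10^(−0.4 × 7.443) = 1.054×10^-3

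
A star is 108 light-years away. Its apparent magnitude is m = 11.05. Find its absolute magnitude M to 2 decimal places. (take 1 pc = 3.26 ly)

M ≈ 8.45

d = 108 ly / 3.26 = 33.13 pc
5 log₁₀(d/10 pc) = 5 log₁₀(33.13) − 5 = 2.601
M = m − 5 log₁₀(d/10) = 11.05 − 2.601 = 8.449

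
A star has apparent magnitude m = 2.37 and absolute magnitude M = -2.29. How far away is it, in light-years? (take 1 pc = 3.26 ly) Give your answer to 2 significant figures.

Distance modulus: m − M = 2.37 − (-2.29) = 4.660
m − M = 5 log₁₀ d − 5
log₁₀ d = (m − M)/5 + 1 = 1.9320
d = 10^1.9320 = 85.51 pc
= 278.8 ly

d ≈ 280 ly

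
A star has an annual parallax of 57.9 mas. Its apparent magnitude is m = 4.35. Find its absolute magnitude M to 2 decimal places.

M ≈ 3.16

p = 57.9 mas = 0.0579″ → d = 1/p = 17.27 pc
5 log₁₀(d/10 pc) = 5 log₁₀(17.27) − 5 = 1.187
M = m − 5 log₁₀(d/10) = 4.35 − 1.187 = 3.163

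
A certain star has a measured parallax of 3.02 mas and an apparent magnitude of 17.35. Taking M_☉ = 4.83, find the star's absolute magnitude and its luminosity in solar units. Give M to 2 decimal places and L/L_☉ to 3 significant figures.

d = 1/p = 1000/3.02 mas = 331.1 pc
M = m − 5 log₁₀ d + 5 = 17.35 − 5·2.5200 + 5 = 9.750
M − M_☉ = 9.750 − 4.83 = 4.920
L/L_☉ = 10^(−0.4 × 4.920) = 0.01076

M ≈ 9.75; L/L_☉ ≈ 0.0108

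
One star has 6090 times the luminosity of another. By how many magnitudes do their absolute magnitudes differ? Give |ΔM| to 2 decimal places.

Pogson: ΔM = −2.5 log₁₀(ratio) = −2.5 log₁₀(6090) = −2.5 × 3.7846 = -9.462

|ΔM| ≈ 9.46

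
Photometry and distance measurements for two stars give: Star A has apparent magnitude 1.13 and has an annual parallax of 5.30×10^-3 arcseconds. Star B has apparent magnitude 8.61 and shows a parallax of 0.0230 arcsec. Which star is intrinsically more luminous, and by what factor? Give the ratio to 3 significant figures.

Star A is more luminous, by a factor of 18500.

Star A: d = 1/p = 1/5.30×10^-3″ = 188.7 pc
Star A: M = m − 5 log₁₀ d + 5 = 1.13 − 5·2.2757 + 5 = -5.249
Star B: d = 1/p = 1/0.0230″ = 43.48 pc
Star B: M = m − 5 log₁₀ d + 5 = 8.61 − 5·1.6383 + 5 = 5.419
ΔM = M_A − M_B = -5.249 − (5.419) = -10.667; smaller M is more luminous → Star A.
L ratio = 10^(0.4 |ΔM|) = 10^4.267 = 18490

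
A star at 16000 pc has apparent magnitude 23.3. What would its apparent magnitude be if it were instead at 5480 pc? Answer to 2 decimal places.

m ≈ 20.97

Flux ∝ 1/d², so Δm = 5 log₁₀(d₂/d₁) = 5 log₁₀(5480/16000) = -2.327
m₂ = m₁ + Δm = 23.3 + (-2.327) = 20.973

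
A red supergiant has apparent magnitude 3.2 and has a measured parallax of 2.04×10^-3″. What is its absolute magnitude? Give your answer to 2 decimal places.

M ≈ -5.25

d = 1/p = 1/2.04×10^-3″ = 490.2 pc
5 log₁₀(d/10 pc) = 5 log₁₀(490.2) − 5 = 8.452
M = m − 5 log₁₀(d/10) = 3.2 − 8.452 = -5.252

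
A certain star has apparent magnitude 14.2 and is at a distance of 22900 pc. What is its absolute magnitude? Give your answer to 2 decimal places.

M ≈ -2.60

5 log₁₀(d/10 pc) = 5 log₁₀(22900) − 5 = 16.799
M = m − 5 log₁₀(d/10) = 14.2 − 16.799 = -2.599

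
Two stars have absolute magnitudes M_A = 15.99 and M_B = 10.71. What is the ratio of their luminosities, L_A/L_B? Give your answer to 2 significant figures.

ΔM = M_A − M_B = 5.28
L_A/L_B = 10^(−0.4 ΔM) = 10^-2.112 = 7.727×10^-3

L_A/L_B ≈ 7.7×10^-3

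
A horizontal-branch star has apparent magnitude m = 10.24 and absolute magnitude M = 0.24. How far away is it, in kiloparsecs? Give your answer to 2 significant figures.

μ = m − M = 10.000
m − M = 5 log₁₀ d − 5
log₁₀ d = (m − M)/5 + 1 = 3.0000
d = 10^3.0000 = 1000 pc
= 1.000 kpc

d ≈ 1.0 kpc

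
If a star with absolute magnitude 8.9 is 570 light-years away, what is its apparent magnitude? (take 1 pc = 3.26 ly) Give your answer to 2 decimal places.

m ≈ 15.11

d = 570 ly / 3.26 = 174.8 pc
m = M + 5 log₁₀ d − 5 = 8.9 + 5·2.2427 − 5 = 15.113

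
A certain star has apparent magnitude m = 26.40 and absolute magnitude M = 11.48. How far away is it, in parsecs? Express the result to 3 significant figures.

d ≈ 9640 pc

μ = m − M = 14.920
m − M = 5 log₁₀ d − 5
log₁₀ d = (m − M)/5 + 1 = 3.9840
d = 10^3.9840 = 9638 pc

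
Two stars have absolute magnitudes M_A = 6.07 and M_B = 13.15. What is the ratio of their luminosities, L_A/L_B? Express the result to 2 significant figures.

ΔM = M_A − M_B = -7.08
L_A/L_B = 10^(−0.4 ΔM) = 10^2.832 = 679.2

L_A/L_B ≈ 680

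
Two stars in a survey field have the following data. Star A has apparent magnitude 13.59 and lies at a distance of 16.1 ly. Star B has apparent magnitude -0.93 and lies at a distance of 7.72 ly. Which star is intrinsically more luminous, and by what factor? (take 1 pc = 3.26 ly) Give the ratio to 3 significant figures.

Star B is more luminous, by a factor of 148000.

Star A: d = 16.1 ly / 3.26 = 4.939 pc
Star A: M = m − 5 log₁₀ d + 5 = 13.59 − 5·0.6936 + 5 = 15.122
Star B: d = 7.72 ly / 3.26 = 2.368 pc
Star B: M = m − 5 log₁₀ d + 5 = -0.93 − 5·0.3744 + 5 = 2.198
ΔM = M_A − M_B = 15.122 − (2.198) = 12.924; smaller M is more luminous → Star B.
L ratio = 10^(0.4 |ΔM|) = 10^5.170 = 147800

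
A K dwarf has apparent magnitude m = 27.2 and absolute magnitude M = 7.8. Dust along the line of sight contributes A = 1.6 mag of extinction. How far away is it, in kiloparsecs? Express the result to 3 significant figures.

m − M = 5 log₁₀(d/10 pc) + A  ⇒  27.2 − (7.8) − 1.6 = 5 log₁₀(d/10)
17.800 = 5 log₁₀(d/10)
log₁₀ d = (m − M − A)/5 + 1 = 4.5600
d = 10^4.5600 = 36310 pc
= 36.31 kpc

d ≈ 36.3 kpc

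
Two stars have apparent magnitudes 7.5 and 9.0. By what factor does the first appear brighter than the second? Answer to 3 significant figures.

Δm = 7.5 − (9.0) = -1.5
Flux ratio = 10^(−0.4 Δm) = 10^(−0.4 × -1.5) = 10^0.600 = 3.981

3.98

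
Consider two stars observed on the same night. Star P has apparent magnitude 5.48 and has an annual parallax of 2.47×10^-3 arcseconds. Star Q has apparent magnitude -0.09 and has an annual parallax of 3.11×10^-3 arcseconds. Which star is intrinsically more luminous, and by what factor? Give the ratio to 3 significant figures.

Star Q is more luminous, by a factor of 107.

Star P: d = 1/p = 1/2.47×10^-3″ = 404.9 pc
Star P: M = m − 5 log₁₀ d + 5 = 5.48 − 5·2.6073 + 5 = -2.557
Star Q: d = 1/p = 1/3.11×10^-3″ = 321.5 pc
Star Q: M = m − 5 log₁₀ d + 5 = -0.09 − 5·2.5072 + 5 = -7.626
ΔM = M_P − M_Q = -2.557 − (-7.626) = 5.070; smaller M is more luminous → Star Q.
L ratio = 10^(0.4 |ΔM|) = 10^2.028 = 106.6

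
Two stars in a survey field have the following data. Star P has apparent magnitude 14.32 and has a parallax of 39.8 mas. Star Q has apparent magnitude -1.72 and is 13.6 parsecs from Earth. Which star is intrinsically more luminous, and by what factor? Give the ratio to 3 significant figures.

Star P: p = 39.8 mas = 0.0398″ → d = 1/p = 25.13 pc
Star P: M = m − 5 log₁₀ d + 5 = 14.32 − 5·1.4001 + 5 = 12.319
Star Q: M = m − 5 log₁₀ d + 5 = -1.72 − 5·1.1335 + 5 = -2.388
ΔM = M_P − M_Q = 12.319 − (-2.388) = 14.707; smaller M is more luminous → Star Q.
L ratio = 10^(0.4 |ΔM|) = 10^5.883 = 763600

Star Q is more luminous, by a factor of 764000.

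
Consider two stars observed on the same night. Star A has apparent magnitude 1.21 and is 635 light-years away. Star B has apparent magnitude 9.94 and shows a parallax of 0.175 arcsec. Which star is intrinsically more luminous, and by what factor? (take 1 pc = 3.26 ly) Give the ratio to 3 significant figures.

Star A: d = 635 ly / 3.26 = 194.8 pc
Star A: M = m − 5 log₁₀ d + 5 = 1.21 − 5·2.2896 + 5 = -5.238
Star B: d = 1/p = 1/0.175″ = 5.714 pc
Star B: M = m − 5 log₁₀ d + 5 = 9.94 − 5·0.7570 + 5 = 11.155
ΔM = M_A − M_B = -5.238 − (11.155) = -16.393; smaller M is more luminous → Star A.
L ratio = 10^(0.4 |ΔM|) = 10^6.557 = 3.607×10^6

Star A is more luminous, by a factor of 3.61×10^6.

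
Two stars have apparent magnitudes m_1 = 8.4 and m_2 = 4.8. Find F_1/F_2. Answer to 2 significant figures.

Magnitude difference = 3.6
Flux ratio = 10^(−0.4 Δm) = 10^(−0.4 × 3.6) = 10^-1.440 = 0.03631

F_1/F_2 ≈ 0.036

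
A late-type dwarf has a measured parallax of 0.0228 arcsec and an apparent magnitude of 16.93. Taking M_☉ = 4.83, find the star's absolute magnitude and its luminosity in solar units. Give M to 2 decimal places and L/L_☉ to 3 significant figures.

d = 1/p = 1/0.0228″ = 43.86 pc
M = m − 5 log₁₀ d + 5 = 16.93 − 5·1.6421 + 5 = 13.720
M − M_☉ = 13.720 − 4.83 = 8.890
L/L_☉ = 10^(−0.4 × 8.890) = 2.781×10^-4

M ≈ 13.72; L/L_☉ ≈ 2.78×10^-4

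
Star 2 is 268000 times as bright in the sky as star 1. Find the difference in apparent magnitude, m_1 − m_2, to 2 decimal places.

m_1 − m_2 ≈ 13.57

Pogson: Δm = −2.5 log₁₀(ratio) = −2.5 log₁₀(268000) = −2.5 × 5.4281 = -13.570
Star 2 is brighter so has the smaller magnitude: m_1 − m_2 is positive.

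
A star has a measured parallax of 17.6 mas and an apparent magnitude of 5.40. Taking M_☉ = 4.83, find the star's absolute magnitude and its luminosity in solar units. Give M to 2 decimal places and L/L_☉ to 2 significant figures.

d = 1/p = 1000/17.6 mas = 56.82 pc
M = m − 5 log₁₀ d + 5 = 5.40 − 5·1.7545 + 5 = 1.628
M − M_☉ = 1.628 − 4.83 = -3.202
L/L_☉ = 10^(−0.4 × -3.202) = 19.10

M ≈ 1.63; L/L_☉ ≈ 19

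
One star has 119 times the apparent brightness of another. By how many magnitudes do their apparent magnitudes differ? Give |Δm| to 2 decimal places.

|Δm| ≈ 5.19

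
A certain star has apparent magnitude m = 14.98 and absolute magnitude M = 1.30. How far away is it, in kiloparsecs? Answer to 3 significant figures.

d ≈ 5.45 kpc

Distance modulus: m − M = 14.98 − (1.30) = 13.680
m − M = 5 log₁₀ d − 5
log₁₀ d = (m − M)/5 + 1 = 3.7360
d = 10^3.7360 = 5445 pc
= 5.445 kpc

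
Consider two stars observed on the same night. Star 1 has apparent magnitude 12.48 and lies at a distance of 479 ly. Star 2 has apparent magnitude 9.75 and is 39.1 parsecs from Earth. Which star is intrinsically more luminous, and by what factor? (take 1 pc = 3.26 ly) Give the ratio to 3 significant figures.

Star 1: d = 479 ly / 3.26 = 146.9 pc
Star 1: M = m − 5 log₁₀ d + 5 = 12.48 − 5·2.1671 + 5 = 6.644
Star 2: M = m − 5 log₁₀ d + 5 = 9.75 − 5·1.5922 + 5 = 6.789
ΔM = M_1 − M_2 = 6.644 − (6.789) = -0.145; smaller M is more luminous → Star 1.
L ratio = 10^(0.4 |ΔM|) = 10^0.058 = 1.143

Star 1 is more luminous, by a factor of 1.14.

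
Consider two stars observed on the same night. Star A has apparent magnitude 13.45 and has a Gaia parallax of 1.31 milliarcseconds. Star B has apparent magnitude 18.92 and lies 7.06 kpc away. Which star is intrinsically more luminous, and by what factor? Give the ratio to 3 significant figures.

Star A: p = 1.31 mas = 1.31×10^-3″ → d = 1/p = 763.4 pc
Star A: M = m − 5 log₁₀ d + 5 = 13.45 − 5·2.8827 + 5 = 4.036
Star B: d = 7.06 kpc = 7060 pc
Star B: M = m − 5 log₁₀ d + 5 = 18.92 − 5·3.8488 + 5 = 4.676
ΔM = M_A − M_B = 4.036 − (4.676) = -0.640; smaller M is more luminous → Star A.
L ratio = 10^(0.4 |ΔM|) = 10^0.256 = 1.802

Star A is more luminous, by a factor of 1.80.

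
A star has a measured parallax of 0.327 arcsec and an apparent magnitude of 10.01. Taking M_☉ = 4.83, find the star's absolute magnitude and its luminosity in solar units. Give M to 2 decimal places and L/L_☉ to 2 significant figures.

d = 1/p = 1/0.327″ = 3.058 pc
M = m − 5 log₁₀ d + 5 = 10.01 − 5·0.4855 + 5 = 12.583
M − M_☉ = 12.583 − 4.83 = 7.753
L/L_☉ = 10^(−0.4 × 7.753) = 7.923×10^-4

M ≈ 12.58; L/L_☉ ≈ 7.9×10^-4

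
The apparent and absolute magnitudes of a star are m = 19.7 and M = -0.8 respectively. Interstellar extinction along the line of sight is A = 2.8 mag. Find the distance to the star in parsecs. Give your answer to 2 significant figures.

m − M = 5 log₁₀(d/10 pc) + A  ⇒  19.7 − (-0.8) − 2.8 = 5 log₁₀(d/10)
17.700 = 5 log₁₀(d/10)
log₁₀ d = (m − M − A)/5 + 1 = 4.5400
d = 10^4.5400 = 34670 pc

d ≈ 35000 pc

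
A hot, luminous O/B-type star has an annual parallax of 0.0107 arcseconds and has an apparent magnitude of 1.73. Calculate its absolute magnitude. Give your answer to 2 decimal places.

d = 1/p = 1/0.0107″ = 93.46 pc
5 log₁₀(d/10 pc) = 5 log₁₀(93.46) − 5 = 4.853
M = m − 5 log₁₀(d/10) = 1.73 − 4.853 = -3.123

M ≈ -3.12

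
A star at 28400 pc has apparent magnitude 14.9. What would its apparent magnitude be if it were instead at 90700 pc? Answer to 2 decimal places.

Flux ∝ 1/d², so Δm = 5 log₁₀(d₂/d₁) = 5 log₁₀(90700/28400) = 2.521
m₂ = m₁ + Δm = 14.9 + (2.521) = 17.421

m ≈ 17.42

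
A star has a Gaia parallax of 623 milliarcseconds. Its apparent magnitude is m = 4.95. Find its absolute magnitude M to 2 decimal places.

M ≈ 8.92

p = 623 mas = 0.623″ → d = 1/p = 1.605 pc
5 log₁₀(d/10 pc) = 5 log₁₀(1.605) − 5 = -3.972
M = m − 5 log₁₀(d/10) = 4.95 + 3.972 = 8.922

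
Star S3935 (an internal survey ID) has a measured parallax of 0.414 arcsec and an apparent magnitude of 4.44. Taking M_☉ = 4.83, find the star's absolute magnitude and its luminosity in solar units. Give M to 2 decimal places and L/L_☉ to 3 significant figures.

d = 1/p = 1/0.414″ = 2.415 pc
M = m − 5 log₁₀ d + 5 = 4.44 − 5·0.3830 + 5 = 7.525
M − M_☉ = 7.525 − 4.83 = 2.695
L/L_☉ = 10^(−0.4 × 2.695) = 0.08356

M ≈ 7.53; L/L_☉ ≈ 0.0836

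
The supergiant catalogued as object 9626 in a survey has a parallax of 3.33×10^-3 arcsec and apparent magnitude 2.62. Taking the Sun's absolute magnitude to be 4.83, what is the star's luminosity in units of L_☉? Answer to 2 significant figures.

L/L_☉ ≈ 6900

d = 1/p = 1/3.33×10^-3″ = 300.3 pc
M = m − 5 log₁₀ d + 5 = 2.62 − 5·2.4776 + 5 = -4.768
M − M_☉ = -4.768 − 4.83 = -9.598
L/L_☉ = 10^(−0.4 × -9.598) = 6904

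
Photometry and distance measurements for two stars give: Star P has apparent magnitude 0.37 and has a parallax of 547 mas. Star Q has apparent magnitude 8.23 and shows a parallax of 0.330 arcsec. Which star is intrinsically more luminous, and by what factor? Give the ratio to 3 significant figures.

Star P: p = 547 mas = 0.547″ → d = 1/p = 1.828 pc
Star P: M = m − 5 log₁₀ d + 5 = 0.37 − 5·0.2620 + 5 = 4.060
Star Q: d = 1/p = 1/0.330″ = 3.030 pc
Star Q: M = m − 5 log₁₀ d + 5 = 8.23 − 5·0.4815 + 5 = 10.823
ΔM = M_P − M_Q = 4.060 − (10.823) = -6.763; smaller M is more luminous → Star P.
L ratio = 10^(0.4 |ΔM|) = 10^2.705 = 507.1

Star P is more luminous, by a factor of 507.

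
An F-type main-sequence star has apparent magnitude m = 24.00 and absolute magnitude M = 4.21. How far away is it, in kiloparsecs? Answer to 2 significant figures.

d ≈ 91 kpc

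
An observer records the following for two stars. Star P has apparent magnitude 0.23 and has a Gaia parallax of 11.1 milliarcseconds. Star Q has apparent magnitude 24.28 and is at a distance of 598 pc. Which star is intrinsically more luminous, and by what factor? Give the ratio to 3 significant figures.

Star P is more luminous, by a factor of 9.46×10^7.

Star P: p = 11.1 mas = 0.0111″ → d = 1/p = 90.09 pc
Star P: M = m − 5 log₁₀ d + 5 = 0.23 − 5·1.9547 + 5 = -4.543
Star Q: M = m − 5 log₁₀ d + 5 = 24.28 − 5·2.7767 + 5 = 15.396
ΔM = M_P − M_Q = -4.543 − (15.396) = -19.940; smaller M is more luminous → Star P.
L ratio = 10^(0.4 |ΔM|) = 10^7.976 = 9.461×10^7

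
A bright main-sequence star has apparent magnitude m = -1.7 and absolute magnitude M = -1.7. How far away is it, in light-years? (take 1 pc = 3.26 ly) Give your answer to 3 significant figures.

μ = m − M = 0.000
m − M = 5 log₁₀ d − 5
log₁₀ d = (m − M)/5 + 1 = 1.0000
d = 10^1.0000 = 10.00 pc
= 32.60 ly

d ≈ 32.6 ly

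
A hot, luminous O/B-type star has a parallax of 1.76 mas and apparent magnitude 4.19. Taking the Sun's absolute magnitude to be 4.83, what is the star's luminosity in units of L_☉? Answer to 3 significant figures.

d = 1/p = 1000/1.76 mas = 568.2 pc
M = m − 5 log₁₀ d + 5 = 4.19 − 5·2.7545 + 5 = -4.582
M − M_☉ = -4.582 − 4.83 = -9.412
L/L_☉ = 10^(−0.4 × -9.412) = 5821

L/L_☉ ≈ 5820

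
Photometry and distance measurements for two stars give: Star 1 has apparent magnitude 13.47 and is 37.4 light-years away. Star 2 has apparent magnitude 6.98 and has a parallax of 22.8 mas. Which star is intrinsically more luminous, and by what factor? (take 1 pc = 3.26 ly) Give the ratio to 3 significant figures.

Star 2 is more luminous, by a factor of 5770.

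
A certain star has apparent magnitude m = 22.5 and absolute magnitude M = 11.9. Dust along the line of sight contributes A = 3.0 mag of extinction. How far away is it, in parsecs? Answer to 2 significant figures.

d ≈ 330 pc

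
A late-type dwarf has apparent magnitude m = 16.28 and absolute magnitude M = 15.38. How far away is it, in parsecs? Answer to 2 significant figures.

Distance modulus: m − M = 16.28 − (15.38) = 0.900
m − M = 5 log₁₀ d − 5
log₁₀ d = (m − M)/5 + 1 = 1.1800
d = 10^1.1800 = 15.14 pc

d ≈ 15 pc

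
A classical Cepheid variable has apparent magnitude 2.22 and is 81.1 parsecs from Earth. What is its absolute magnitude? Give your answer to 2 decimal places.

M ≈ -2.33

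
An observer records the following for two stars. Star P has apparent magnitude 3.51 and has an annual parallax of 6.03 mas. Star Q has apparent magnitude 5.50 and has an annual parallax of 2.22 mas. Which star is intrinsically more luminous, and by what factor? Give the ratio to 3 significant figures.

Star Q is more luminous, by a factor of 1.18.

Star P: p = 6.03 mas = 6.03×10^-3″ → d = 1/p = 165.8 pc
Star P: M = m − 5 log₁₀ d + 5 = 3.51 − 5·2.2197 + 5 = -2.588
Star Q: p = 2.22 mas = 2.22×10^-3″ → d = 1/p = 450.5 pc
Star Q: M = m − 5 log₁₀ d + 5 = 5.50 − 5·2.6536 + 5 = -2.768
ΔM = M_P − M_Q = -2.588 − (-2.768) = 0.180; smaller M is more luminous → Star Q.
L ratio = 10^(0.4 |ΔM|) = 10^0.072 = 1.180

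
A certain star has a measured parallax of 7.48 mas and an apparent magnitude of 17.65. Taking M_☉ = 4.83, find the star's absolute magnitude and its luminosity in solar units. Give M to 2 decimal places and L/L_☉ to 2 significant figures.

d = 1/p = 1000/7.48 mas = 133.7 pc
M = m − 5 log₁₀ d + 5 = 17.65 − 5·2.1261 + 5 = 12.020
M − M_☉ = 12.020 − 4.83 = 7.190
L/L_☉ = 10^(−0.4 × 7.190) = 1.331×10^-3

M ≈ 12.02; L/L_☉ ≈ 1.3×10^-3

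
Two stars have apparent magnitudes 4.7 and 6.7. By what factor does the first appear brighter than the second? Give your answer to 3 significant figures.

6.31

Magnitude difference = -2.0
Flux ratio = 10^(−0.4 Δm) = 10^(−0.4 × -2.0) = 10^0.800 = 6.310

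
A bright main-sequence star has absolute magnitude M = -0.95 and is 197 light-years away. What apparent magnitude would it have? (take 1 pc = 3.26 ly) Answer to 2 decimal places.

m ≈ 2.96

d = 197 ly / 3.26 = 60.43 pc
m = M + 5 log₁₀ d − 5 = -0.95 + 5·1.7812 − 5 = 2.956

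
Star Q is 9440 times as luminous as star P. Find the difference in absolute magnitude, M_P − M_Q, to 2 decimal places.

Pogson: ΔM = −2.5 log₁₀(ratio) = −2.5 log₁₀(9440) = −2.5 × 3.9750 = -9.937
Star Q is brighter so has the smaller magnitude: M_P − M_Q is positive.

M_P − M_Q ≈ 9.94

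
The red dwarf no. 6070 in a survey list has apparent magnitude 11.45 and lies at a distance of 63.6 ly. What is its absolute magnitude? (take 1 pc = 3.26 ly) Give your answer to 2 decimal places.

M ≈ 10.00

d = 63.6 ly / 3.26 = 19.51 pc
5 log₁₀(d/10 pc) = 5 log₁₀(19.51) − 5 = 1.451
M = m − 5 log₁₀(d/10) = 11.45 − 1.451 = 9.999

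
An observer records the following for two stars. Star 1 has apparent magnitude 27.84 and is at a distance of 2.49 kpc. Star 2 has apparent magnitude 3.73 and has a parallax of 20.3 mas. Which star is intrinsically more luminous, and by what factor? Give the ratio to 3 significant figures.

Star 1: d = 2.49 kpc = 2490 pc
Star 1: M = m − 5 log₁₀ d + 5 = 27.84 − 5·3.3962 + 5 = 15.859
Star 2: p = 20.3 mas = 0.0203″ → d = 1/p = 49.26 pc
Star 2: M = m − 5 log₁₀ d + 5 = 3.73 − 5·1.6925 + 5 = 0.267
ΔM = M_1 − M_2 = 15.859 − (0.267) = 15.592; smaller M is more luminous → Star 2.
L ratio = 10^(0.4 |ΔM|) = 10^6.237 = 1.724×10^6

Star 2 is more luminous, by a factor of 1.72×10^6.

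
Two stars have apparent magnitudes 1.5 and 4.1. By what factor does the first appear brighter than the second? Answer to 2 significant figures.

Δm = 1.5 − (4.1) = -2.6
Flux ratio = 10^(−0.4 Δm) = 10^(−0.4 × -2.6) = 10^1.040 = 10.96

11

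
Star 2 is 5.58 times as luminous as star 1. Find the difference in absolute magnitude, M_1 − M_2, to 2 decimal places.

M_1 − M_2 ≈ 1.87

Pogson: ΔM = −2.5 log₁₀(ratio) = −2.5 log₁₀(5.58) = −2.5 × 0.7466 = -1.867
Star 2 is brighter so has the smaller magnitude: M_1 − M_2 is positive.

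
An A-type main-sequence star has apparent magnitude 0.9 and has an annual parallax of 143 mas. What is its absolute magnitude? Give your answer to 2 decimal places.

p = 143 mas = 0.143″ → d = 1/p = 6.993 pc
5 log₁₀(d/10 pc) = 5 log₁₀(6.993) − 5 = -0.777
M = m − 5 log₁₀(d/10) = 0.9 + 0.777 = 1.677

M ≈ 1.68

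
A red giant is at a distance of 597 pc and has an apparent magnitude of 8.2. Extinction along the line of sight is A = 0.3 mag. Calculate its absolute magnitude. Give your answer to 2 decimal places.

M ≈ -0.98

5 log₁₀(d/10 pc) = 5 log₁₀(597.0) − 5 = 8.880
M = m − 5 log₁₀(d/10) − A = 8.2 − 8.880 − 0.3 = -0.980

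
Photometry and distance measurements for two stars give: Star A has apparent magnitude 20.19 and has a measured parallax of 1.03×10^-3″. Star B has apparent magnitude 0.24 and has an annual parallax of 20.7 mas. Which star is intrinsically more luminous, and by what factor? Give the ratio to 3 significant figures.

Star A: d = 1/p = 1/1.03×10^-3″ = 970.9 pc
Star A: M = m − 5 log₁₀ d + 5 = 20.19 − 5·2.9872 + 5 = 10.254
Star B: p = 20.7 mas = 0.0207″ → d = 1/p = 48.31 pc
Star B: M = m − 5 log₁₀ d + 5 = 0.24 − 5·1.6840 + 5 = -3.180
ΔM = M_A − M_B = 10.254 − (-3.180) = 13.434; smaller M is more luminous → Star B.
L ratio = 10^(0.4 |ΔM|) = 10^5.374 = 236400

Star B is more luminous, by a factor of 236000.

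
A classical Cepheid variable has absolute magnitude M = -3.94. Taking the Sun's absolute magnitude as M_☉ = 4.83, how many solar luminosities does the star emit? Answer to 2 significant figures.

L/L_☉ ≈ 3200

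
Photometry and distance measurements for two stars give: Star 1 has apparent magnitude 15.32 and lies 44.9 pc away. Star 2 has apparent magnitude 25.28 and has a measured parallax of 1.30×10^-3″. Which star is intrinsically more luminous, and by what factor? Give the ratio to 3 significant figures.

Star 1: M = m − 5 log₁₀ d + 5 = 15.32 − 5·1.6522 + 5 = 12.059
Star 2: d = 1/p = 1/1.30×10^-3″ = 769.2 pc
Star 2: M = m − 5 log₁₀ d + 5 = 25.28 − 5·2.8861 + 5 = 15.850
ΔM = M_1 − M_2 = 12.059 − (15.850) = -3.791; smaller M is more luminous → Star 1.
L ratio = 10^(0.4 |ΔM|) = 10^1.516 = 32.84

Star 1 is more luminous, by a factor of 32.8.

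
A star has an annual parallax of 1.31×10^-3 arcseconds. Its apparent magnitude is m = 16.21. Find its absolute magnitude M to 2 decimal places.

d = 1/p = 1/1.31×10^-3″ = 763.4 pc
5 log₁₀(d/10 pc) = 5 log₁₀(763.4) − 5 = 9.414
M = m − 5 log₁₀(d/10) = 16.21 − 9.414 = 6.796

M ≈ 6.80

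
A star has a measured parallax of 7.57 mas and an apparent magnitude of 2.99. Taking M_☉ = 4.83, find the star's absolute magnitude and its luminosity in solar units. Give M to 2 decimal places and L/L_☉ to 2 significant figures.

M ≈ -2.61; L/L_☉ ≈ 950

d = 1/p = 1000/7.57 mas = 132.1 pc
M = m − 5 log₁₀ d + 5 = 2.99 − 5·2.1209 + 5 = -2.615
M − M_☉ = -2.615 − 4.83 = -7.445
L/L_☉ = 10^(−0.4 × -7.445) = 950.2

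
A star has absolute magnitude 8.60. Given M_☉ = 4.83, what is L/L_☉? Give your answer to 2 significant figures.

L/L_☉ ≈ 0.031

M − M_☉ = 8.60 − 4.83 = 3.770
L/L_☉ = 10^(−0.4 (M − M_☉)) = 10^-1.508 = 0.03105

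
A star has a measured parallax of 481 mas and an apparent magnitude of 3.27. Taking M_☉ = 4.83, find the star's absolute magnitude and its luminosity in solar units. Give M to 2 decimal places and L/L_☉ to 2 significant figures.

d = 1/p = 1000/481 mas = 2.079 pc
M = m − 5 log₁₀ d + 5 = 3.27 − 5·0.3179 + 5 = 6.681
M − M_☉ = 6.681 − 4.83 = 1.851
L/L_☉ = 10^(−0.4 × 1.851) = 0.1818

M ≈ 6.68; L/L_☉ ≈ 0.18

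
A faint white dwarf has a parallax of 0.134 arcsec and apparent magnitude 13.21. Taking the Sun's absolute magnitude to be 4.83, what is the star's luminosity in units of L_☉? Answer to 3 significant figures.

L/L_☉ ≈ 2.48×10^-4

d = 1/p = 1/0.134″ = 7.463 pc
M = m − 5 log₁₀ d + 5 = 13.21 − 5·0.8729 + 5 = 13.846
M − M_☉ = 13.846 − 4.83 = 9.016
L/L_☉ = 10^(−0.4 × 9.016) = 2.476×10^-4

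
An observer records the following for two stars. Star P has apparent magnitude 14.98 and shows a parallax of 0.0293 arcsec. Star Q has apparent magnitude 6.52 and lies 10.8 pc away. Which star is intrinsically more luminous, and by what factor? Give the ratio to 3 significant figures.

Star Q is more luminous, by a factor of 242.

Star P: d = 1/p = 1/0.0293″ = 34.13 pc
Star P: M = m − 5 log₁₀ d + 5 = 14.98 − 5·1.5331 + 5 = 12.314
Star Q: M = m − 5 log₁₀ d + 5 = 6.52 − 5·1.0334 + 5 = 6.353
ΔM = M_P − M_Q = 12.314 − (6.353) = 5.961; smaller M is more luminous → Star Q.
L ratio = 10^(0.4 |ΔM|) = 10^2.385 = 242.4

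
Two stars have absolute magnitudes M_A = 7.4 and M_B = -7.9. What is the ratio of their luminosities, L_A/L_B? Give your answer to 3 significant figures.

ΔM = M_A − M_B = 15.3
L_A/L_B = 10^(−0.4 ΔM) = 10^-6.120 = 7.586×10^-7

L_A/L_B ≈ 7.59×10^-7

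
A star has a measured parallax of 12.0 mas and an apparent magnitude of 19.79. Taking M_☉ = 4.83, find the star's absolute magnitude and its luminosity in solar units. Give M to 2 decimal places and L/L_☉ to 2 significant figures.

M ≈ 15.19; L/L_☉ ≈ 7.2×10^-5

d = 1/p = 1000/12.0 mas = 83.33 pc
M = m − 5 log₁₀ d + 5 = 19.79 − 5·1.9208 + 5 = 15.186
M − M_☉ = 15.186 − 4.83 = 10.356
L/L_☉ = 10^(−0.4 × 10.356) = 7.205×10^-5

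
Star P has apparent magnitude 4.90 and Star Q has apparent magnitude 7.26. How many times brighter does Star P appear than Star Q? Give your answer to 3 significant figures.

Δm = 4.90 − (7.26) = -2.36
Flux ratio = 10^(−0.4 Δm) = 10^(−0.4 × -2.36) = 10^0.944 = 8.790

8.79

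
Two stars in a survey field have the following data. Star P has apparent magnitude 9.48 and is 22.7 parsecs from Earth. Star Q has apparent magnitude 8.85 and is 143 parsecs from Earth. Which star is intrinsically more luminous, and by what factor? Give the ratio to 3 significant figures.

Star P: M = m − 5 log₁₀ d + 5 = 9.48 − 5·1.3560 + 5 = 7.700
Star Q: M = m − 5 log₁₀ d + 5 = 8.85 − 5·2.1553 + 5 = 3.073
ΔM = M_P − M_Q = 7.700 − (3.073) = 4.627; smaller M is more luminous → Star Q.
L ratio = 10^(0.4 |ΔM|) = 10^1.851 = 70.90

Star Q is more luminous, by a factor of 70.9.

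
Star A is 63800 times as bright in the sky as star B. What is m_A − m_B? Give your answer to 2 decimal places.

Pogson: Δm = −2.5 log₁₀(ratio) = −2.5 log₁₀(63800) = −2.5 × 4.8048 = -12.012
Star A is brighter, so it has the smaller magnitude: the difference is negative.

m_A − m_B ≈ -12.01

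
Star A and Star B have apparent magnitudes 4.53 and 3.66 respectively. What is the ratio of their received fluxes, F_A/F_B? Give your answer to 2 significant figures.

Magnitude difference = 0.87
Flux ratio = 10^(−0.4 Δm) = 10^(−0.4 × 0.87) = 10^-0.348 = 0.4487

F_A/F_B ≈ 0.45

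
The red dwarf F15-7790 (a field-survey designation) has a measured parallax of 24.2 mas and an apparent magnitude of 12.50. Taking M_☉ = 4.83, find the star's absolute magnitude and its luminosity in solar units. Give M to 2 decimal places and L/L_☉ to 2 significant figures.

M ≈ 9.42; L/L_☉ ≈ 0.015

d = 1/p = 1000/24.2 mas = 41.32 pc
M = m − 5 log₁₀ d + 5 = 12.50 − 5·1.6162 + 5 = 9.419
M − M_☉ = 9.419 − 4.83 = 4.589
L/L_☉ = 10^(−0.4 × 4.589) = 0.01460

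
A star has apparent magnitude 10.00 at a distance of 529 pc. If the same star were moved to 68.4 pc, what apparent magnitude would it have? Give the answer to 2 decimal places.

m ≈ 5.56

Flux ∝ 1/d², so Δm = 5 log₁₀(d₂/d₁) = 5 log₁₀(68.4/529) = -4.442
m₂ = m₁ + Δm = 10.00 + (-4.442) = 5.558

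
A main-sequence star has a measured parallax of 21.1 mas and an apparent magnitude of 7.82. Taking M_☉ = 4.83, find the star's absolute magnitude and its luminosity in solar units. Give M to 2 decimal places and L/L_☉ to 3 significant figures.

d = 1/p = 1000/21.1 mas = 47.39 pc
M = m − 5 log₁₀ d + 5 = 7.82 − 5·1.6757 + 5 = 4.441
M − M_☉ = 4.441 − 4.83 = -0.389
L/L_☉ = 10^(−0.4 × -0.389) = 1.430

M ≈ 4.44; L/L_☉ ≈ 1.43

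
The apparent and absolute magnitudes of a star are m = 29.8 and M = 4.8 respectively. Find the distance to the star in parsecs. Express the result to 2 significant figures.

d ≈ 1.0×10^6 pc

Distance modulus: m − M = 29.8 − (4.8) = 25.000
m − M = 5 log₁₀ d − 5
log₁₀ d = (m − M)/5 + 1 = 6.0000
d = 10^6.0000 = 1.000×10^6 pc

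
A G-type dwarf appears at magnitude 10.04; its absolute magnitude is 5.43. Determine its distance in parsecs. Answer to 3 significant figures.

Distance modulus: m − M = 10.04 − (5.43) = 4.610
m − M = 5 log₁₀ d − 5
log₁₀ d = (m − M)/5 + 1 = 1.9220
d = 10^1.9220 = 83.56 pc

d ≈ 83.6 pc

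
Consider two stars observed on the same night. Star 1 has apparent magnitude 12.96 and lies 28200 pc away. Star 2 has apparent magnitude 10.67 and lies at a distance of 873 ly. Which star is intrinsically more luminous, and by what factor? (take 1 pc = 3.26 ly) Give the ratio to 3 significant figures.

Star 1: M = m − 5 log₁₀ d + 5 = 12.96 − 5·4.4502 + 5 = -4.291
Star 2: d = 873 ly / 3.26 = 267.8 pc
Star 2: M = m − 5 log₁₀ d + 5 = 10.67 − 5·2.4278 + 5 = 3.531
ΔM = M_1 − M_2 = -4.291 − (3.531) = -7.822; smaller M is more luminous → Star 1.
L ratio = 10^(0.4 |ΔM|) = 10^3.129 = 1346

Star 1 is more luminous, by a factor of 1350.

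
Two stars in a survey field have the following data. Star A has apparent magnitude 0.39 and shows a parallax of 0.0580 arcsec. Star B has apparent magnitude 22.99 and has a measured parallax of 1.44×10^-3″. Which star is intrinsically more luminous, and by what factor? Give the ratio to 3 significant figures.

Star A is more luminous, by a factor of 676000.

Star A: d = 1/p = 1/0.0580″ = 17.24 pc
Star A: M = m − 5 log₁₀ d + 5 = 0.39 − 5·1.2366 + 5 = -0.793
Star B: d = 1/p = 1/1.44×10^-3″ = 694.4 pc
Star B: M = m − 5 log₁₀ d + 5 = 22.99 − 5·2.8416 + 5 = 13.782
ΔM = M_A − M_B = -0.793 − (13.782) = -14.575; smaller M is more luminous → Star A.
L ratio = 10^(0.4 |ΔM|) = 10^5.830 = 675900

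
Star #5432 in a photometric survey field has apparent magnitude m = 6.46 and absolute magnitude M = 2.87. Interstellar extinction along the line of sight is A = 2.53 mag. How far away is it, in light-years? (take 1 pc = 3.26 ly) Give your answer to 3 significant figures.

m − M = 5 log₁₀(d/10 pc) + A  ⇒  6.46 − (2.87) − 2.53 = 5 log₁₀(d/10)
1.060 = 5 log₁₀(d/10)
log₁₀ d = (m − M − A)/5 + 1 = 1.2120
d = 10^1.2120 = 16.29 pc
= 53.12 ly

d ≈ 53.1 ly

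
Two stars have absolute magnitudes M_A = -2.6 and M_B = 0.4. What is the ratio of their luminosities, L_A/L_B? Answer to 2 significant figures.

L_A/L_B ≈ 16

ΔM = M_A − M_B = -3.0
L_A/L_B = 10^(−0.4 ΔM) = 10^1.200 = 15.85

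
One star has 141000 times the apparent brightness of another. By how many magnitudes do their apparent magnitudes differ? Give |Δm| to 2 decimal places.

|Δm| ≈ 12.87

Pogson: Δm = −2.5 log₁₀(ratio) = −2.5 log₁₀(141000) = −2.5 × 5.1492 = -12.873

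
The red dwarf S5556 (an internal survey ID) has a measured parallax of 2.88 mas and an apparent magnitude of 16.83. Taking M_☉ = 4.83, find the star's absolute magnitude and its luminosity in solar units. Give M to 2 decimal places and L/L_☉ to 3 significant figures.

d = 1/p = 1000/2.88 mas = 347.2 pc
M = m − 5 log₁₀ d + 5 = 16.83 − 5·2.5406 + 5 = 9.127
M − M_☉ = 9.127 − 4.83 = 4.297
L/L_☉ = 10^(−0.4 × 4.297) = 0.01911

M ≈ 9.13; L/L_☉ ≈ 0.0191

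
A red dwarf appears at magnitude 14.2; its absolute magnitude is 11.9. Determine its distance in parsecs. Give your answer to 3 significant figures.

d ≈ 28.8 pc

Distance modulus: m − M = 14.2 − (11.9) = 2.300
m − M = 5 log₁₀ d − 5
log₁₀ d = (m − M)/5 + 1 = 1.4600
d = 10^1.4600 = 28.84 pc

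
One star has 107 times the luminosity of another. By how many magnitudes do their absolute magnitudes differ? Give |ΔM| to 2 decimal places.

Pogson: ΔM = −2.5 log₁₀(ratio) = −2.5 log₁₀(107) = −2.5 × 2.0294 = -5.073

|ΔM| ≈ 5.07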